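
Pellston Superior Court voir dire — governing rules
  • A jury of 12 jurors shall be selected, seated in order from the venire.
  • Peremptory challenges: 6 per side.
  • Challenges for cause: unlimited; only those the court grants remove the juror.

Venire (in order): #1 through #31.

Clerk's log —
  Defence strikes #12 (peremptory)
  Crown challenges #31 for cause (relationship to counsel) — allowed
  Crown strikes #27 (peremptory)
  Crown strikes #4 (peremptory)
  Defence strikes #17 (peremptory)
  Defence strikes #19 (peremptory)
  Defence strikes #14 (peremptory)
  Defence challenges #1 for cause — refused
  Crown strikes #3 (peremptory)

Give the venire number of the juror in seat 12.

Removed: #3, #4, #12, #14, #17, #19, #27, #31. (#1 stays — for-cause denied.)
Seating in order: seats 1–12 → #1, #2, #5, #6, #7, #8, #9, #10, #11, #13, #15, #16.
So seat 12 is #16.

16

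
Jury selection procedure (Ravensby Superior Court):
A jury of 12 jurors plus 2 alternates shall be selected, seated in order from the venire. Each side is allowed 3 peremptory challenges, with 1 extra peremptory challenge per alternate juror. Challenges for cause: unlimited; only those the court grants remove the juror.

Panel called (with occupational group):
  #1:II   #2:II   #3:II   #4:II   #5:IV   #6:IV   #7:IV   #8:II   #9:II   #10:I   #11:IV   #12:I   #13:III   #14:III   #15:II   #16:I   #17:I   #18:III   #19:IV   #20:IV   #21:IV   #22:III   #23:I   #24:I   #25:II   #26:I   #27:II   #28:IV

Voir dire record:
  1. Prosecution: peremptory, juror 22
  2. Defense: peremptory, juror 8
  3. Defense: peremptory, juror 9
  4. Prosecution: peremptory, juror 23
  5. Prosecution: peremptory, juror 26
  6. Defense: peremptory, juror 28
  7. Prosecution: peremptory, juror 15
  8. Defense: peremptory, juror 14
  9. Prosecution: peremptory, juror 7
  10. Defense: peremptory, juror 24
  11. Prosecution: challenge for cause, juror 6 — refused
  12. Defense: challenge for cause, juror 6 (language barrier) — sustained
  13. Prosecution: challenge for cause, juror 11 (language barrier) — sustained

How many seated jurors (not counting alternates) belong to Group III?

2

Removed: #6, #7, #8, #9, #11, #14, #15, #22, #23, #24, #26, #28.
Seated jurors 1–12: #1, #2, #3, #4, #5, #10, #12, #13, #16, #17, #18, #19 (alternates #20, #21 not counted).
Of those, in Group III: #13, #18 → 2.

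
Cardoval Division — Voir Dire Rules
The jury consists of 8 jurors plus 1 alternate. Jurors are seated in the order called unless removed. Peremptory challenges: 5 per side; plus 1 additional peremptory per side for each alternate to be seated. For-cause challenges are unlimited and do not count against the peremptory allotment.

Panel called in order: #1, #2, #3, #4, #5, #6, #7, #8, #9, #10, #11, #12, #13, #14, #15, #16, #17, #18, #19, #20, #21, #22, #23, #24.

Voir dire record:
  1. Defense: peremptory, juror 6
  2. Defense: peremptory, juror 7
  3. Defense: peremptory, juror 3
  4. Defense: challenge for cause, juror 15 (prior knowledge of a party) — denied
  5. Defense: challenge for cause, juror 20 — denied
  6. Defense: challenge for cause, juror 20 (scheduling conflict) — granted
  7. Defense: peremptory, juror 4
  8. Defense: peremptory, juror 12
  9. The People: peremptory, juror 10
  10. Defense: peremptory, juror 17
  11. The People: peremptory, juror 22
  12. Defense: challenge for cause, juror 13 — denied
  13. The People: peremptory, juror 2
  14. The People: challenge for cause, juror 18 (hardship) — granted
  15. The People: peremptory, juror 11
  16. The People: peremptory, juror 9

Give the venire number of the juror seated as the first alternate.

Removed: #2, #3, #4, #6, #7, #9, #10, #11, #12, #17, #18, #20, #22. (#13, #15 stay — for-cause denied.)
Seating in order: seats 1–8 → #1, #5, #8, #13, #14, #15, #16, #19; alternates → #21.
So alternate 1 is #21.

21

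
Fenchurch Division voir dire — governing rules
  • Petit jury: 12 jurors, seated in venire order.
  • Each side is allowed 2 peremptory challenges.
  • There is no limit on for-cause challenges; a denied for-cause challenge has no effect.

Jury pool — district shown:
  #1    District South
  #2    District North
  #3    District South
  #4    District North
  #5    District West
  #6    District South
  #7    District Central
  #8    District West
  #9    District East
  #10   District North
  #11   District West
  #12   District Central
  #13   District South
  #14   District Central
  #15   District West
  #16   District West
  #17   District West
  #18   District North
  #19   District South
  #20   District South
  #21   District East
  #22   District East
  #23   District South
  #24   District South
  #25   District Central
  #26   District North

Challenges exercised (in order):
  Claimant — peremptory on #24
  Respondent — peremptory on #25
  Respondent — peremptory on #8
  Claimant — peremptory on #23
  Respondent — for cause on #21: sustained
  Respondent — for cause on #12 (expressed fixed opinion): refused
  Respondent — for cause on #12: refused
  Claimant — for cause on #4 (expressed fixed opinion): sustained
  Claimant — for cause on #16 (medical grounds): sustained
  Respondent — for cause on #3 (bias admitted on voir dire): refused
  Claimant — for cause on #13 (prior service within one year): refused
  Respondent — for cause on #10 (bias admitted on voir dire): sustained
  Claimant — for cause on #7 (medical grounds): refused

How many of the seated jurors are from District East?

Removed: #4, #8, #10, #16, #21, #23, #24, #25.
Seated jurors 1–12: #1, #2, #3, #5, #6, #7, #9, #11, #12, #13, #14, #15.
Of those, in District East: #9 → 1.

1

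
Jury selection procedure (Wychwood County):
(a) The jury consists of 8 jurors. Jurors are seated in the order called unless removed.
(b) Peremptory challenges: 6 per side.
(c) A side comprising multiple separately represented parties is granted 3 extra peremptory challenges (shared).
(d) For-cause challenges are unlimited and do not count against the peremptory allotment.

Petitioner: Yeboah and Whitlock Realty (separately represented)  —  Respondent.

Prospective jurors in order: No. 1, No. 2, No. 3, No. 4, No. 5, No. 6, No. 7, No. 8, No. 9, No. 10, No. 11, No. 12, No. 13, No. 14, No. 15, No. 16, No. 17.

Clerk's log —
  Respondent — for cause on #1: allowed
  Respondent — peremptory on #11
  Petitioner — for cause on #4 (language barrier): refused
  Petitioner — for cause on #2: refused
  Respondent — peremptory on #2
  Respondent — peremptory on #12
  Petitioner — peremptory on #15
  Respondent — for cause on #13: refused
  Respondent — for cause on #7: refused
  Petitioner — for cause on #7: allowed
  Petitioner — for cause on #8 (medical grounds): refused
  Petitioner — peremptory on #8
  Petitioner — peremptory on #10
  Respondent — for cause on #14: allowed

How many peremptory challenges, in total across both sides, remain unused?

Petitioner allotment: 6 base + 3 multi-party = 9. Respondent allotment: 6.
Petitioner peremptories used: #15, #8, #10 — 3 (for-cause on #4, #2, #7, #8 don't count).
Respondent peremptories used: #11, #2, #12 — 3 (for-cause on #1, #13, #7, #14 don't count).
Remaining: (9 − 3) + (6 − 3) = 9.

9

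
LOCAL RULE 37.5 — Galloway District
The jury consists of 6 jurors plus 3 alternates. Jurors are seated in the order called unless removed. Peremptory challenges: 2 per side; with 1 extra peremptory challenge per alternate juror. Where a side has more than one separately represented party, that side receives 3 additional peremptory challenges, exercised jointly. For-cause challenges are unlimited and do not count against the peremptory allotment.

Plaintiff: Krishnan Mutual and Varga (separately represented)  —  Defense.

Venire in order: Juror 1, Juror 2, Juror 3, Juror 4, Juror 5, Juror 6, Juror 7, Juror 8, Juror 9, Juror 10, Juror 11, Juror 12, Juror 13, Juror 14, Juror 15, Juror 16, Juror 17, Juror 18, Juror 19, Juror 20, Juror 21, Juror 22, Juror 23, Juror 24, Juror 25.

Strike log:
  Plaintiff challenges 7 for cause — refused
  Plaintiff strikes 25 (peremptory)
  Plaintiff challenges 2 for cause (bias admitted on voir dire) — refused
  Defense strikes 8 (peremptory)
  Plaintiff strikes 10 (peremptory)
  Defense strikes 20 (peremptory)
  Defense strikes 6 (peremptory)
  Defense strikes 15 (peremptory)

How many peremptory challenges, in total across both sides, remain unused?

Plaintiff allotment: 2 base + 1 × 3 alternates + 3 multi-party = 8. Defense allotment: 2 base + 1 × 3 alternates = 5.
Plaintiff peremptories used: #25, #10 — 2 (for-cause on #7, #2 don't count).
Defense peremptories used: #8, #20, #6, #15 — 4.
Remaining: (8 − 2) + (5 − 4) = 7.

7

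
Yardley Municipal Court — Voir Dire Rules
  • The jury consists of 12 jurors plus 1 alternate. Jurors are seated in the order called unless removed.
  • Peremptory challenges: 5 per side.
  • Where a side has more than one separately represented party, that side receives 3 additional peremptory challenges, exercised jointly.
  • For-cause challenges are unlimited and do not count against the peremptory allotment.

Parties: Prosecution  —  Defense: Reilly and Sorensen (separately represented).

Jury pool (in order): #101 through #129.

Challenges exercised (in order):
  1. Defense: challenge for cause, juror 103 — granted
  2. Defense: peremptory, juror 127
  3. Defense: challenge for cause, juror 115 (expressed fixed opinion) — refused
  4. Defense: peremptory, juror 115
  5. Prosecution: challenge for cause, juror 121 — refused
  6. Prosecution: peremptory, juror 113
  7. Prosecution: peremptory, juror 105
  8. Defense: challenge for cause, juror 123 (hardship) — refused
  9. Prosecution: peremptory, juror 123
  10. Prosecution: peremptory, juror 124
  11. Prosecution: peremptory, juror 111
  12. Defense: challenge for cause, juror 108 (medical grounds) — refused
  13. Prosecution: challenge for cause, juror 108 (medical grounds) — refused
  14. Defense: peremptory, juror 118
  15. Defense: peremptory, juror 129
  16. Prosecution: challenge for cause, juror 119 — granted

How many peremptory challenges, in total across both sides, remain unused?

Prosecution allotment: 5. Defense allotment: 5 base + 3 multi-party = 8.
Prosecution peremptories used: #113, #105, #123, #124, #111 — 5 (for-cause on #121, #108, #119 don't count).
Defense peremptories used: #127, #115, #118, #129 — 4 (for-cause on #103, #115, #123, #108 don't count).
Remaining: (5 − 5) + (8 − 4) = 4.

4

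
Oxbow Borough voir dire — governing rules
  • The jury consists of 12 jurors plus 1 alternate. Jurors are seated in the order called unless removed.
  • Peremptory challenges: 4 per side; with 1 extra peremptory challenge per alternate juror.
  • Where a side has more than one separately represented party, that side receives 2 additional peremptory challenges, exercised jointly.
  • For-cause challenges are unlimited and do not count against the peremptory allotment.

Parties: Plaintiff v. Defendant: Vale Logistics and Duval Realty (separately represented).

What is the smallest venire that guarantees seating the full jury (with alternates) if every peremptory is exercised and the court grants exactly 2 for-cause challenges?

27

Seats to fill: 12 + 1 alternates = 13.
Peremptories — Plaintiff: 4 + 1×1 = 5; Defendant: 4 + 1×1 + 2 = 7; total 12.
For-cause removals: 2.
Minimum venire: 13 + 12 + 2 = 27.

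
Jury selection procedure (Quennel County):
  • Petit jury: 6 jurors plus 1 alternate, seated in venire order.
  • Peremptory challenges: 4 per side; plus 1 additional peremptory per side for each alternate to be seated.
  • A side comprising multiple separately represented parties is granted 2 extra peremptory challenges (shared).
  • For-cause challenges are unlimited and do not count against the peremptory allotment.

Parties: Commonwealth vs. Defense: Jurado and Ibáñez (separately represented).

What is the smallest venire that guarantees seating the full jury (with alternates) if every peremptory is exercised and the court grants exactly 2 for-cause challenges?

Seats to fill: 6 + 1 alternates = 7.
Peremptories — Commonwealth: 4 + 1×1 = 5; Defense: 4 + 1×1 + 2 = 7; total 12.
For-cause removals: 2.
Minimum venire: 7 + 12 + 2 = 21.

21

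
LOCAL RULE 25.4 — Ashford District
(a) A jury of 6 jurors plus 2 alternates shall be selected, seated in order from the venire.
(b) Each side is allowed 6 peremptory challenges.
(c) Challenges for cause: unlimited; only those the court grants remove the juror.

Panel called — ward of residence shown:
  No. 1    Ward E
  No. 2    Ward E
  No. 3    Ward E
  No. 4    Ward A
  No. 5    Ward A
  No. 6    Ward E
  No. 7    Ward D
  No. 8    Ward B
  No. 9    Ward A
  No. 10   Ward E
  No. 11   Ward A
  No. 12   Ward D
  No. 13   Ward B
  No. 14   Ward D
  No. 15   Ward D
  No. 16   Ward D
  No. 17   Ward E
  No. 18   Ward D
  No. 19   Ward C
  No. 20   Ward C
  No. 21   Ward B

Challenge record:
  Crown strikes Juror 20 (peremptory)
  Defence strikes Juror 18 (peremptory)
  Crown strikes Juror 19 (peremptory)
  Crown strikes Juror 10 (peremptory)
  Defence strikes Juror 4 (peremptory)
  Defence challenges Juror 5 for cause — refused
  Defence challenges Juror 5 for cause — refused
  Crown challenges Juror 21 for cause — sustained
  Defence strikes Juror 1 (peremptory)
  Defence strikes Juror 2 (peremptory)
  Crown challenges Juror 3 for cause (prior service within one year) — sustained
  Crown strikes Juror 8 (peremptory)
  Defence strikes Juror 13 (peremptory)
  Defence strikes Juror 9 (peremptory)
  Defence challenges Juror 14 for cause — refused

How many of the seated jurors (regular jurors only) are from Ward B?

0

Removed: #1, #2, #3, #4, #8, #9, #10, #13, #18, #19, #20, #21.
Seated jurors 1–6: #5, #6, #7, #11, #12, #14 (alternates #15, #16 not counted).
None of those are in Ward B → 0.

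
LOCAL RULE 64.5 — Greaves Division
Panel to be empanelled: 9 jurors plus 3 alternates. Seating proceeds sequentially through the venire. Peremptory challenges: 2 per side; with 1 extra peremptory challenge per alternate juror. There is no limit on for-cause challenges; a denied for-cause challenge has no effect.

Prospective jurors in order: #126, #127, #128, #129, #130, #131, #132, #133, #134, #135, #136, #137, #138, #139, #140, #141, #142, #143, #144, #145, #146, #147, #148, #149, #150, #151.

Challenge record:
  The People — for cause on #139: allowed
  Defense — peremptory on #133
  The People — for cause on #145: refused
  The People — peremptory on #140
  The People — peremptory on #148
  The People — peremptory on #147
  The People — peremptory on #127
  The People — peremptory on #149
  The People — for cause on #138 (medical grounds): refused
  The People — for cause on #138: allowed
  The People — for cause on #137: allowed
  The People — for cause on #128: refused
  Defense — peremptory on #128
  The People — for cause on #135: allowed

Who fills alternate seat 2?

Removed: #127, #128, #133, #135, #137, #138, #139, #140, #147, #148, #149. (#145 stays — for-cause denied.)
Seating in order: seats 1–9 → #126, #129, #130, #131, #132, #134, #136, #141, #142; alternates → #143, #144, #145.
So alternate 2 is #144.

144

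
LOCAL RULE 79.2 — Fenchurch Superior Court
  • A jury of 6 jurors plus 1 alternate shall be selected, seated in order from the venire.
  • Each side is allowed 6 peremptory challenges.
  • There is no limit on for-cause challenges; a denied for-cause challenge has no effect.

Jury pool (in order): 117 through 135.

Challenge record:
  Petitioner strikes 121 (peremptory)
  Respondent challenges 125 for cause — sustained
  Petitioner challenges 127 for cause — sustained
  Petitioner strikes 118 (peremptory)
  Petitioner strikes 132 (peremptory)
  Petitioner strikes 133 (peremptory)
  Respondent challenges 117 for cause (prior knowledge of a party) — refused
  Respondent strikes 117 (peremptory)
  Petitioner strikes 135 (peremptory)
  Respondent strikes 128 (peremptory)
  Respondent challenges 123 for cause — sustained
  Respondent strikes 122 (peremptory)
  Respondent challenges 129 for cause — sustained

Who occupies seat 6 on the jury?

131

Removed: #117, #118, #121, #122, #123, #125, #127, #128, #129, #132, #133, #135.
Seating in order: seats 1–6 → #119, #120, #124, #126, #130, #131; alternates → #134.
So seat 6 is #131.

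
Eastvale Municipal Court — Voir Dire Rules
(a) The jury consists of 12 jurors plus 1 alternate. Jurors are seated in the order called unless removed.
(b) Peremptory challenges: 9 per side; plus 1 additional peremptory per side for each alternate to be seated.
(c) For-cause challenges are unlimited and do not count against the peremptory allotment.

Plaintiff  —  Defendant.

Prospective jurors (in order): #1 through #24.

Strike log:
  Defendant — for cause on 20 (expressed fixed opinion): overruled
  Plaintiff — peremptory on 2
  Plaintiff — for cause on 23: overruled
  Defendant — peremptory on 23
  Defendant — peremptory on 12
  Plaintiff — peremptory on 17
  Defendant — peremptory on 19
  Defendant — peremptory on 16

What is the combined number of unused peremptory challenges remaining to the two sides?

Plaintiff allotment: 9 base + 1 × 1 alternate = 10. Defendant allotment: 9 base + 1 × 1 alternate = 10.
Plaintiff peremptories used: #2, #17 — 2 (the for-cause on #23 doesn't count).
Defendant peremptories used: #23, #12, #19, #16 — 4 (the for-cause on #20 doesn't count).
Remaining: (10 − 2) + (10 − 4) = 14.

14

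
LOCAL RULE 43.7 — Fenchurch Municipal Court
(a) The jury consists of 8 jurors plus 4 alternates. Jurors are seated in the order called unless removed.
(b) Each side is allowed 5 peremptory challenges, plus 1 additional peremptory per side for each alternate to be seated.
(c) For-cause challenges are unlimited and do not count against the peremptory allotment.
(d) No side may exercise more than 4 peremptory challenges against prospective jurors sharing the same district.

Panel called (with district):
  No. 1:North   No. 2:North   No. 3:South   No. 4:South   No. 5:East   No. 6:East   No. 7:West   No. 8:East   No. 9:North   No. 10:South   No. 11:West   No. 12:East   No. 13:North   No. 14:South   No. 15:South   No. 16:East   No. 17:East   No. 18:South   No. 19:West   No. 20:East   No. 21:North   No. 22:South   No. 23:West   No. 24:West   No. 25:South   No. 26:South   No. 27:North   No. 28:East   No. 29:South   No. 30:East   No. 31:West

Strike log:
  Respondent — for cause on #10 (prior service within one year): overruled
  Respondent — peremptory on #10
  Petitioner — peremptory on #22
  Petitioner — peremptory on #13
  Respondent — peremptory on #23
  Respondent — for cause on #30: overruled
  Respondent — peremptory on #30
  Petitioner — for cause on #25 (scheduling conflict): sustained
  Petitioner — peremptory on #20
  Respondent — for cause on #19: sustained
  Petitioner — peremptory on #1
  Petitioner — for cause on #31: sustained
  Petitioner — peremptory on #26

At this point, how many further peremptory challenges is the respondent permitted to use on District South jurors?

Respondent peremptories so far: #10, #23, #30 — 3 of 9 used, 6 left overall.
Against District South: #10 — 1 used; per-district cap 4 leaves 3.
Binding limit: min(6, 3) = 3.

3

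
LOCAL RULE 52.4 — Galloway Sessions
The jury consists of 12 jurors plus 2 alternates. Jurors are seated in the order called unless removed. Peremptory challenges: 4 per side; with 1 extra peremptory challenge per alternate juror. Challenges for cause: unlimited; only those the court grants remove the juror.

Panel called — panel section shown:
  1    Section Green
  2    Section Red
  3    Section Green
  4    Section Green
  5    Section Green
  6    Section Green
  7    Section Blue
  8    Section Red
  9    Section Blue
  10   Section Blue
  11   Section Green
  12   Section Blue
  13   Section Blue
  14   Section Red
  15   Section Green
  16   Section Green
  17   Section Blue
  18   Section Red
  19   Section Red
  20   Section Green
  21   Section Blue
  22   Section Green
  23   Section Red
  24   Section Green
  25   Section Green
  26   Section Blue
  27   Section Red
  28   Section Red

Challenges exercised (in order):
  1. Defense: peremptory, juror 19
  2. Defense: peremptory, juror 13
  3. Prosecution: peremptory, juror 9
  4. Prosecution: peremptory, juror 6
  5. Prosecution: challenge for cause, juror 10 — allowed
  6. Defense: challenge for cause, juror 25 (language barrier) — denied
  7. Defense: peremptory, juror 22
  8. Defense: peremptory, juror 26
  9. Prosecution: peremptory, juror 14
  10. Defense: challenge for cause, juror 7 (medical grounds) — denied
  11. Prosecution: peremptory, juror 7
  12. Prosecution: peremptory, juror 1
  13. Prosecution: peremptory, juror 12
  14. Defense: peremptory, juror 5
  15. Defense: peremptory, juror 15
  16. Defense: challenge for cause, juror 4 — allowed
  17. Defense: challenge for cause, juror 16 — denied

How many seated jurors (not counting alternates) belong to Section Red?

4

Removed: #1, #4, #5, #6, #7, #9, #10, #12, #13, #14, #15, #19, #22, #26.
Seated jurors 1–12: #2, #3, #8, #11, #16, #17, #18, #20, #21, #23, #24, #25 (alternates #27, #28 not counted).
Of those, in Section Red: #2, #8, #18, #23 → 4.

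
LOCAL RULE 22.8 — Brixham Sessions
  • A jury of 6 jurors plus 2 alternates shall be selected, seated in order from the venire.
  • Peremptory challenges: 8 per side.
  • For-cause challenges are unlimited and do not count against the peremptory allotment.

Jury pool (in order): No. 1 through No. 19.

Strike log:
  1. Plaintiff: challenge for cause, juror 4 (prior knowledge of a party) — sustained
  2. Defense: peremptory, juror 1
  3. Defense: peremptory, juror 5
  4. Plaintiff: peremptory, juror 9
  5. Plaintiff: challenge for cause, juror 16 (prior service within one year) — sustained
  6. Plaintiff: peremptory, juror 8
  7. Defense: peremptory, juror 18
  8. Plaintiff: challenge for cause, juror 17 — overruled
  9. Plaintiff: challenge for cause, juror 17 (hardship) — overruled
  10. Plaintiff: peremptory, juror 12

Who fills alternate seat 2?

Removed: #1, #4, #5, #8, #9, #12, #16, #18. (#17 stays — for-cause denied.)
Seating in order: seats 1–6 → #2, #3, #6, #7, #10, #11; alternates → #13, #14.
So alternate 2 is #14.

14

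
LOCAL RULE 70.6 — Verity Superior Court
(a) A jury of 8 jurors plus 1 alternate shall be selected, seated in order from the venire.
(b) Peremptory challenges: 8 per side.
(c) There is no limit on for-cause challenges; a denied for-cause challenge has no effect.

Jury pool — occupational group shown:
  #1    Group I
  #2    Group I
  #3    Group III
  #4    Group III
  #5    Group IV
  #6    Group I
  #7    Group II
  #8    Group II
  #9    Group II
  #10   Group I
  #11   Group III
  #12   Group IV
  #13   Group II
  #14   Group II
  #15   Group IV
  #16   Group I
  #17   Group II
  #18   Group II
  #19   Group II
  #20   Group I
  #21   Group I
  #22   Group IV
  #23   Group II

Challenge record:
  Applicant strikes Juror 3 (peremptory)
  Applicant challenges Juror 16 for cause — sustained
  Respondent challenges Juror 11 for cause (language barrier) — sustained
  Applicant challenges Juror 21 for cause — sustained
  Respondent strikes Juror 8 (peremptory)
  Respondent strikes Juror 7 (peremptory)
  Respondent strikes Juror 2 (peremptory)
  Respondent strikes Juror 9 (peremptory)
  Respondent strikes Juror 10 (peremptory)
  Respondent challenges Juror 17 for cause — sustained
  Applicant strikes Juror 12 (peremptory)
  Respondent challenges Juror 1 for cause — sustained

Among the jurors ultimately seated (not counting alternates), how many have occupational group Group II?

4

Removed: #1, #2, #3, #7, #8, #9, #10, #11, #12, #16, #17, #21.
Seated jurors 1–8: #4, #5, #6, #13, #14, #15, #18, #19 (alternates #20 not counted).
Of those, in Group II: #13, #14, #18, #19 → 4.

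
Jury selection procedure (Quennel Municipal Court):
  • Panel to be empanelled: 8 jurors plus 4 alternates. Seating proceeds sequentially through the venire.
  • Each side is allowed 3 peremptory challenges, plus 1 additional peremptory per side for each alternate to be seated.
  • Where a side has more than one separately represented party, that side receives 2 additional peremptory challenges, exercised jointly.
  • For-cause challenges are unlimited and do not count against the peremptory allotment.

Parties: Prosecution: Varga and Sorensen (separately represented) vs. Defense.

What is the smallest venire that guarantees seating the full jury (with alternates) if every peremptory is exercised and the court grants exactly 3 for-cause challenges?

31

Seats to fill: 8 + 4 alternates = 12.
Peremptories — Prosecution: 3 + 1×4 + 2 = 9; Defense: 3 + 1×4 = 7; total 16.
For-cause removals: 3.
Minimum venire: 12 + 16 + 3 = 31.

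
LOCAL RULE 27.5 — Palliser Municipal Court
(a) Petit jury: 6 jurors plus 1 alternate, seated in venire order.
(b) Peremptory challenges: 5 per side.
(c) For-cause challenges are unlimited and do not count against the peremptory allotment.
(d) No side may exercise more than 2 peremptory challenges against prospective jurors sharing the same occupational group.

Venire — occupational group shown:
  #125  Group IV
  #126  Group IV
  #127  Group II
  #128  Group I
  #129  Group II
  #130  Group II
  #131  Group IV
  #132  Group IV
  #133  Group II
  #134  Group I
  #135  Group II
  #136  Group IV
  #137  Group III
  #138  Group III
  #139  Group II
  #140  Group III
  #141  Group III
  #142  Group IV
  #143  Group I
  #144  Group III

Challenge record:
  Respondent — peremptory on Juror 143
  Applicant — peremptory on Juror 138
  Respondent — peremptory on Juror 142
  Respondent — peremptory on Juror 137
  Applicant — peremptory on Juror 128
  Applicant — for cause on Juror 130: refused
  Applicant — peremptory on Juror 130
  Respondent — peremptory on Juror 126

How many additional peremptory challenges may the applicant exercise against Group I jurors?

Applicant peremptories so far: #138, #128, #130 — 3 of 5 used, 2 left overall.
Against Group I: #128 — 1 used; per-group cap 2 leaves 1.
Binding limit: min(2, 1) = 1.

1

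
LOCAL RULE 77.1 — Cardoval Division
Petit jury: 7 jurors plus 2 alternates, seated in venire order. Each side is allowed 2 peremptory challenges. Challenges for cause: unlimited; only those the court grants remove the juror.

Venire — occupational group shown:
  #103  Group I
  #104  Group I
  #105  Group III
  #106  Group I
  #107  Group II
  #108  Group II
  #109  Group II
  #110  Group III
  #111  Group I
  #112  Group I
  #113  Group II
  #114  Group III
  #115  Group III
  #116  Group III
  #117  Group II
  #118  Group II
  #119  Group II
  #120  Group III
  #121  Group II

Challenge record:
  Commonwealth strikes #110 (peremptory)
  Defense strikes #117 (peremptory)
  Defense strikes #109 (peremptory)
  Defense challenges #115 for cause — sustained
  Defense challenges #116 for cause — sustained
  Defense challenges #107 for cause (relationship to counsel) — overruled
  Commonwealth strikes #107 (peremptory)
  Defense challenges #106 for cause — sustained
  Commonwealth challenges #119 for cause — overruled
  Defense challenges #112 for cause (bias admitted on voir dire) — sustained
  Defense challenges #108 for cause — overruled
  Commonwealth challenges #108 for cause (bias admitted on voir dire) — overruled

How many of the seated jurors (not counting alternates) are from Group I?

3

Removed: #106, #107, #109, #110, #112, #115, #116, #117.
Seated jurors 1–7: #103, #104, #105, #108, #111, #113, #114 (alternates #118, #119 not counted).
Of those, in Group I: #103, #104, #111 → 3.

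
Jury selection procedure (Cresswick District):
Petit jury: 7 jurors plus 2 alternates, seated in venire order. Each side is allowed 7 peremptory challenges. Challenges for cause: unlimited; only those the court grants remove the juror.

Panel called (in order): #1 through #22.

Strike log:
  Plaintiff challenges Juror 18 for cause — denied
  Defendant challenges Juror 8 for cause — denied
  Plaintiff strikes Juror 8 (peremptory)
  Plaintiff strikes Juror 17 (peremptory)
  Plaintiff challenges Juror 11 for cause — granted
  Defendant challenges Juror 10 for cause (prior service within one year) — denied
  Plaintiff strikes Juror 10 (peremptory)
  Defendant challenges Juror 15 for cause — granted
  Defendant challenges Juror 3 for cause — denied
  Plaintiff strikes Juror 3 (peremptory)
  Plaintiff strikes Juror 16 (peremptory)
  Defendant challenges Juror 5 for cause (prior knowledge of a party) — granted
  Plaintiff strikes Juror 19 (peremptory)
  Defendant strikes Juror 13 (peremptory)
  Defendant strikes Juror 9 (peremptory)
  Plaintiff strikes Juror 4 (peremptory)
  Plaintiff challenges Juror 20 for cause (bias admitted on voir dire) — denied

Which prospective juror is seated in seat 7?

18

Removed: #3, #4, #5, #8, #9, #10, #11, #13, #15, #16, #17, #19. (#18, #20 stay — for-cause denied.)
Seating in order: seats 1–7 → #1, #2, #6, #7, #12, #14, #18; alternates → #20, #21.
So seat 7 is #18.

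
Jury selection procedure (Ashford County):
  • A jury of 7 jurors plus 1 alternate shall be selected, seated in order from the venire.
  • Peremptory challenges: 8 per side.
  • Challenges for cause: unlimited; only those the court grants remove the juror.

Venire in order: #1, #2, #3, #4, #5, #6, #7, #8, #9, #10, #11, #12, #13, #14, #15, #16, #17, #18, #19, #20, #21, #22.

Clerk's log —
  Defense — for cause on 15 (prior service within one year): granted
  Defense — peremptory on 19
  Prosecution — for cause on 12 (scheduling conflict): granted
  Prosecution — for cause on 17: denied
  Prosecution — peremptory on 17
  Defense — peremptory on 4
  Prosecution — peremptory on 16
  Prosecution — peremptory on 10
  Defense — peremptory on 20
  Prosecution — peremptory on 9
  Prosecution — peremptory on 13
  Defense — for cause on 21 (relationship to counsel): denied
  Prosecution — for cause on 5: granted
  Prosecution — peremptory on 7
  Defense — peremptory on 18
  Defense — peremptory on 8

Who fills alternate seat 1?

Removed: #4, #5, #7, #8, #9, #10, #12, #13, #15, #16, #17, #18, #19, #20. (#21 stays — for-cause denied.)
Seating in order: seats 1–7 → #1, #2, #3, #6, #11, #14, #21; alternates → #22.
So alternate 1 is #22.

22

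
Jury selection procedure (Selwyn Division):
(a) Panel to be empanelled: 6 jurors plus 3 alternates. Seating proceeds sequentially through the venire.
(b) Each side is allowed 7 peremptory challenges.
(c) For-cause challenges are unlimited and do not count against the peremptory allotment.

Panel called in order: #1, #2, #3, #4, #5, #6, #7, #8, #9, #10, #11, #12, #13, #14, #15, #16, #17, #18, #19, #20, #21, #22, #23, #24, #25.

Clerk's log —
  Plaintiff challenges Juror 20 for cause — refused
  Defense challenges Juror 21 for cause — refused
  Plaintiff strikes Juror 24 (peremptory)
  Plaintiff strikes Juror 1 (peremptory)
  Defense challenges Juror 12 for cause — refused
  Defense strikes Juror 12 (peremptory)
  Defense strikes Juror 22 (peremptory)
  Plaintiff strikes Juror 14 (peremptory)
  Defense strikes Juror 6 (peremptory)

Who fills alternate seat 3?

11

Removed: #1, #6, #12, #14, #22, #24. (#20, #21 stay — for-cause denied.)
Seating in order: seats 1–6 → #2, #3, #4, #5, #7, #8; alternates → #9, #10, #11.
So alternate 3 is #11.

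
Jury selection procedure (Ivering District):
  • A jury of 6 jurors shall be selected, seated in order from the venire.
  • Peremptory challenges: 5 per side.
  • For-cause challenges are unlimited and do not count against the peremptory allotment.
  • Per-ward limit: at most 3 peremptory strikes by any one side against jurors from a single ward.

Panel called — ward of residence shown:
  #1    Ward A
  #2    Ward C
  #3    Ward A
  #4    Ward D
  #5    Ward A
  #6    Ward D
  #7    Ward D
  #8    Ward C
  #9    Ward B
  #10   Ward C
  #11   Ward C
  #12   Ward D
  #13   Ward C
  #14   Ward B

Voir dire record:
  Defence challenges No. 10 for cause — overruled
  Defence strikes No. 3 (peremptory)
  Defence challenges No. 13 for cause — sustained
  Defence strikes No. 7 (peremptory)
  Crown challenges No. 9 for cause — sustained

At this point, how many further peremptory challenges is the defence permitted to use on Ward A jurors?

Defence peremptories so far: #3, #7 — 2 of 5 used, 3 left overall.
Against Ward A: #3 — 1 used; per-ward cap 3 leaves 2.
Binding limit: min(3, 2) = 2.

2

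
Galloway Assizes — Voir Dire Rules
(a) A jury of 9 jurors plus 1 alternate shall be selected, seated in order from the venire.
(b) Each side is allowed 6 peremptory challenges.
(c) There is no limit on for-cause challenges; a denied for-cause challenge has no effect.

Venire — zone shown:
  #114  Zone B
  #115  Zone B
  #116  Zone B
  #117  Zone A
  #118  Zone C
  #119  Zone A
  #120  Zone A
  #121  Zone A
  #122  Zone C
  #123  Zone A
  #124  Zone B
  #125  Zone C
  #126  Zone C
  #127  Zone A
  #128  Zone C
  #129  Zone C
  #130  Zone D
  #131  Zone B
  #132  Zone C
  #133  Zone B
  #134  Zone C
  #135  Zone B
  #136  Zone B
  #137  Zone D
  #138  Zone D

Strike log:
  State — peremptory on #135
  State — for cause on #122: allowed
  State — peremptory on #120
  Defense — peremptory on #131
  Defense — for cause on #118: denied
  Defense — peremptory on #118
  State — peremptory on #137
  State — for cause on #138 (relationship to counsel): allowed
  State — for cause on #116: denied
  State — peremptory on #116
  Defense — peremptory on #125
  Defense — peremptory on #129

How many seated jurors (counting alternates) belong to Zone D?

Removed: #116, #118, #120, #122, #125, #129, #131, #135, #137, #138.
Seated (10 incl. alternates): #114, #115, #117, #119, #121, #123, #124, #126, #127, #128.
None of those are in Zone D → 0.

0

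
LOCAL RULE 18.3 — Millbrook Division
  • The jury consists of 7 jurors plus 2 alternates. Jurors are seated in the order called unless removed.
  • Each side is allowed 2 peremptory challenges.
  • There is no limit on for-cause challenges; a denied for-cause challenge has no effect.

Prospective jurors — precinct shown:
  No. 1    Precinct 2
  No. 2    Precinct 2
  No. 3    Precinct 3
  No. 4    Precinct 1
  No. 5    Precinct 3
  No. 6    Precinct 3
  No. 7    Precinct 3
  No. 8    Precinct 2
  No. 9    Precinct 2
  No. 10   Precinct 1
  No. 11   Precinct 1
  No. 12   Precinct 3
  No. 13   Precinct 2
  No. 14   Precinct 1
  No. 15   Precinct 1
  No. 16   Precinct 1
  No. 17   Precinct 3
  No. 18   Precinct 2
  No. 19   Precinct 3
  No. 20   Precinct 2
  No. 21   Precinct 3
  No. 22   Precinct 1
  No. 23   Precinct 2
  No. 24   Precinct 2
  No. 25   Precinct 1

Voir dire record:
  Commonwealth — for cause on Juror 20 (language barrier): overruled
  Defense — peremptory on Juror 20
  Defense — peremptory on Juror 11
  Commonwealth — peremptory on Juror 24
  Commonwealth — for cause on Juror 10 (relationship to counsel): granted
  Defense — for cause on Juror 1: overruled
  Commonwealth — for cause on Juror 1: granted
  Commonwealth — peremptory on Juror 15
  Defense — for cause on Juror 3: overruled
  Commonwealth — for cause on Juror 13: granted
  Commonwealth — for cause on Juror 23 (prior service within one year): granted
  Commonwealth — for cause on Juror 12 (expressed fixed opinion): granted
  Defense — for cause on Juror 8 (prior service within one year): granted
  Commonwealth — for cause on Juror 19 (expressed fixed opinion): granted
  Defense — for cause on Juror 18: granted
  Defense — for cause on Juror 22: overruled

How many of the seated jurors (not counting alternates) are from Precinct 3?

Removed: #1, #8, #10, #11, #12, #13, #15, #18, #19, #20, #23, #24.
Seated jurors 1–7: #2, #3, #4, #5, #6, #7, #9 (alternates #14, #16 not counted).
Of those, in Precinct 3: #3, #5, #6, #7 → 4.

4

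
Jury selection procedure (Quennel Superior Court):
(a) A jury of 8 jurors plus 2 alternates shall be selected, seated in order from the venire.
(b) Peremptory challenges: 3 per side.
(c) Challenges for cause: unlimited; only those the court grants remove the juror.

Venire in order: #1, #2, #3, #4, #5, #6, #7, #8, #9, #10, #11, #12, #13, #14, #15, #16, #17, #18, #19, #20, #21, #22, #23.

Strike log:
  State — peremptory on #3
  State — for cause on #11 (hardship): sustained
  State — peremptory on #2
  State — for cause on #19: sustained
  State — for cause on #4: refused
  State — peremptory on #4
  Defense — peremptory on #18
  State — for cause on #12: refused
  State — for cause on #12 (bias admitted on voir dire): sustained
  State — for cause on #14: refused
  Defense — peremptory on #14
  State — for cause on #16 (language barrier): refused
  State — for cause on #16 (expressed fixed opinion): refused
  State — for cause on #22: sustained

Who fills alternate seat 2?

Removed: #2, #3, #4, #11, #12, #14, #18, #19, #22. (#16 stays — for-cause denied.)
Filling seats in venire order through position 10: #1, #5, #6, #7, #8, #9, #10, #13, #15, #16.
So alternate 2 is #16.

16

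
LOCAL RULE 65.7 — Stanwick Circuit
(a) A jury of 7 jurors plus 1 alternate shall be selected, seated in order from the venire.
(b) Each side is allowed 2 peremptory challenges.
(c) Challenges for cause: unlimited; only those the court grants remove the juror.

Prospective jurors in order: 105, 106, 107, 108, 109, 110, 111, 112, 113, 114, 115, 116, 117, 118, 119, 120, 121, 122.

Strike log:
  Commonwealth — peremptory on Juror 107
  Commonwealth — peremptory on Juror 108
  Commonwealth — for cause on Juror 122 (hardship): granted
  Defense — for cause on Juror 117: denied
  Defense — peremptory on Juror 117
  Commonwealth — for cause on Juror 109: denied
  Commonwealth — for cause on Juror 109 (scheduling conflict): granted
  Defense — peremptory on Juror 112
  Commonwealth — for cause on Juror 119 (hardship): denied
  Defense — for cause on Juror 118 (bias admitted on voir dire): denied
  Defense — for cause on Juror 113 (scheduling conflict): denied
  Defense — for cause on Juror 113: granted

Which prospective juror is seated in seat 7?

116

Removed: #107, #108, #109, #112, #113, #117, #122. (#118, #119 stay — for-cause denied.)
Seating in order: seats 1–7 → #105, #106, #110, #111, #114, #115, #116; alternates → #118.
So seat 7 is #116.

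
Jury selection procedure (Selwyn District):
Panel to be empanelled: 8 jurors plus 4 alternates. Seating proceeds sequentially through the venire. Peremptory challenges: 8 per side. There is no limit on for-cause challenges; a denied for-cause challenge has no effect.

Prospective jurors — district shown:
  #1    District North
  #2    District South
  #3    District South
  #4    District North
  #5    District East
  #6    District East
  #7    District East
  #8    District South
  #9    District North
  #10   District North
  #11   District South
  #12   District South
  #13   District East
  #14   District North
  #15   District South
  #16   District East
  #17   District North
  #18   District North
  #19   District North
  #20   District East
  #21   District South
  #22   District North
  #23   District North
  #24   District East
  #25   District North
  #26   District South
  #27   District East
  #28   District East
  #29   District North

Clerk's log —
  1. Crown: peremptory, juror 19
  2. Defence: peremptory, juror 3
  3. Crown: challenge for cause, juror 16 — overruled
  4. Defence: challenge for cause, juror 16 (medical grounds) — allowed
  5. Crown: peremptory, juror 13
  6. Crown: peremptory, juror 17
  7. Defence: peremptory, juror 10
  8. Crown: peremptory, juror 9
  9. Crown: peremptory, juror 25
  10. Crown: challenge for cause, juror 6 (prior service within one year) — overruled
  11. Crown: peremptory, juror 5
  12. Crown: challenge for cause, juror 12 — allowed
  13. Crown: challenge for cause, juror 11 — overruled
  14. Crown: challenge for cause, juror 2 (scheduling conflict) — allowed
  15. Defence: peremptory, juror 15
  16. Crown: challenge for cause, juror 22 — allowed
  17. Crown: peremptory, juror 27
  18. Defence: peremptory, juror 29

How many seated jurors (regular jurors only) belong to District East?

Removed: #2, #3, #5, #9, #10, #12, #13, #15, #16, #17, #19, #22, #25, #27, #29.
Seated jurors 1–8: #1, #4, #6, #7, #8, #11, #14, #18 (alternates #20, #21, #23, #24 not counted).
Of those, in District East: #6, #7 → 2.

2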